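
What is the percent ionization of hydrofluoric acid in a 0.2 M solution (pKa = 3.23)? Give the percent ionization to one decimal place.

HF ⇌ F- + H+; let x = [H+] at equilibrium.
Ka = 10^(−3.23) = 5.89 × 10^-4
Ka = x²/(C₀ − x); solving the quadratic gives x = 1.06 × 10^-2 M.
Fraction ionized = 1.06 × 10^-2 / 0.2 = 0.0530 → 5.3%

5.3%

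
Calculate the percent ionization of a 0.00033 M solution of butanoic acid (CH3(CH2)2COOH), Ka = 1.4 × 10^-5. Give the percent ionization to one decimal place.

18.6%

CH3(CH2)2COOH ⇌ CH3(CH2)2COO- + H+; let x = [H+] at equilibrium.
Solve x² + 1.4e-05x − 4.62e-09 = 0 → x = 6.13 × 10^-5 M
Fraction ionized = 6.13 × 10^-5 / 0.00033 = 0.1858 → 18.6%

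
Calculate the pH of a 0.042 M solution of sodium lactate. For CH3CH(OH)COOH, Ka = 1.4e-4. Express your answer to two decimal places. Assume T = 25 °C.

pH = 8.24

CH3CH(OH)COO- is the conjugate base of the weak acid CH3CH(OH)COOH.
Kb = Kw/Ka = 1.0×10^-14 / 1.4 × 10^-4 = 7.14 × 10^-11
From the ICE table, Kb = [OH-]²/(0.042 − [OH-]) = 7.14 × 10^-11.
Assume [OH-] ≪ 0.042: [OH-] ≈ √(7.14 × 10^-11 × 0.042) = 1.73 × 10^-6 M
Check: 0.0041% ionized — well under 5%, approximation valid.
pOH = −log(1.73 × 10^-6) = 5.76; pH = 14.00 − 5.76 = 8.24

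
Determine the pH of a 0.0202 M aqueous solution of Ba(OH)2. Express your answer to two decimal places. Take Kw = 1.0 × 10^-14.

pH = 12.61

Ba(OH)2 is a strong base (each formula unit releases 2 OH-); [OH-] = 0.0404 M.
pOH = -log(0.0404) = 1.39
pH = 14.00 - 1.39 = 12.61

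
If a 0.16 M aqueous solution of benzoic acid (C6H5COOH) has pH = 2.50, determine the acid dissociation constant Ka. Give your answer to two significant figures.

Ka = 6.4 × 10^-5

[H+] = 10^(-2.50) = 3.16 × 10^-3 M
At equilibrium [HA] = 0.16 − 3.16 × 10^-3 = 1.57 × 10^-1 M
Ka = [H+][A-]/[HA] = (3.16 × 10^-3)² / 1.57 × 10^-1 = 6.4 × 10^-5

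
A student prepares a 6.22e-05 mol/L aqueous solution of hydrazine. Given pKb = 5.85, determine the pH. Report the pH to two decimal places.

pH = 8.94

N2H4 + H2O ⇌ N2H5+ + OH-
Kb = 10^(−5.85) = 1.41 × 10^-6
From the ICE table, Kb = [OH-]²/(6.22e-05 − [OH-]) = 1.41 × 10^-6.
[OH-] is not negligible relative to C₀; solve [OH-]² + 1.41e-06·[OH-] − 8.77e-11 = 0.
[OH-] = (−Kb + √(Kb² + 4·Kb·C₀))/2 = 8.69 × 10^-6 M
pOH = −log(8.69 × 10^-6) = 5.06; pH = 14.00 − 5.06 = 8.94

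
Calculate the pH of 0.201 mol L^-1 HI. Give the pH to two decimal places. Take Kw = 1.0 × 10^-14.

HI is a strong acid and dissociates completely, so [H+] = 0.201 M.
pH = -log(0.201) = 0.70

pH = 0.70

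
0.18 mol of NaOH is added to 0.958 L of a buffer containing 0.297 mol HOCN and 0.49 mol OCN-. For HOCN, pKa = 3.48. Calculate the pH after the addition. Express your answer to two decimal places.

After neutralization: n(HOCN) = 0.117 mol, n(OCN-) = 0.67 mol.
pH = pKa + log([A⁻]/[HA]) = 3.48 + log(0.67/0.117) = 3.48 +0.758

pH = 4.24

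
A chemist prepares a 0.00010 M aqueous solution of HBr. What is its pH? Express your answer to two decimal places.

HBr is a strong acid and dissociates completely, so [H+] = 0.00010 M.
pH = -log(0.0001) = 4.00

pH = 4.00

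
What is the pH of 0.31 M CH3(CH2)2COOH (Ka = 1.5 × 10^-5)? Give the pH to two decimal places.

CH3(CH2)2COOH ⇌ CH3(CH2)2COO- + H+
Ka = [H+]²/(0.31 − [H+]) = 1.5 × 10^-5
Assume [H+] ≪ 0.31: [H+] ≈ √(1.5 × 10^-5 × 0.31) = 2.16 × 10^-3 M
pH = −log[H+] = −log(2.16 × 10^-3) = 2.67

pH = 2.67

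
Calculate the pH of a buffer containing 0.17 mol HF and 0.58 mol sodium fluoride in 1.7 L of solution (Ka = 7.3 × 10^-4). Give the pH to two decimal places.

pH = 3.67

pKa = −log(7.3 × 10^-4) = 3.137
Using pH = pKa + log([base]/[acid]) with [base]/[acid] = 0.58/0.17:
pH = 3.137 + (+0.533) = 3.67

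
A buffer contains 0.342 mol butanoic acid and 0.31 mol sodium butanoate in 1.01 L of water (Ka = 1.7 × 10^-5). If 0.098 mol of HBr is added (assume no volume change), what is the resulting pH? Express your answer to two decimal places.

After neutralization: n(CH3(CH2)2COOH) = 0.44 mol, n(CH3(CH2)2COO-) = 0.212 mol.
pKa = −log(1.7 × 10^-5) = 4.770
Henderson–Hasselbalch with mole ratio 0.212/0.44: pH = 4.770 + (-0.317)

pH = 4.45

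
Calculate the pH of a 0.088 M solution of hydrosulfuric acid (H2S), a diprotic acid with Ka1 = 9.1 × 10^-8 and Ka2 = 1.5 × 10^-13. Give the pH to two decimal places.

pH = 4.05

Ka1 ≫ Ka2, so treat the first dissociation as the only significant source of H+.
Ka1 = x²/(0.088 − x) = 9.1 × 10^-8
x ≈ √(9.1 × 10^-8 × 0.088) = 8.95 × 10^-5 M
pH = −log(8.95 × 10^-5) = 4.05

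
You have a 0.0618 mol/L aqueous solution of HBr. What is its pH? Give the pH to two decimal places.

HBr is a strong acid and dissociates completely, so [H+] = 0.0618 M.
pH = -log(0.0618) = 1.21

pH = 1.21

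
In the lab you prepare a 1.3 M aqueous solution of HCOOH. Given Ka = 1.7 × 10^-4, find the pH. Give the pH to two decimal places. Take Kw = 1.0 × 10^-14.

pH = 1.83

HCOOH ⇌ HCOO- + H+
Let x = [H+] at equilibrium. Ka = x²/(1.3 − x).
Assume x ≪ 1.3: x ≈ √(1.7 × 10^-4 × 1.3) = 1.49 × 10^-2 M
(x/C₀ = 1.1% < 5%, so the approximation holds.)
pH = −log[H+] = −log(1.49 × 10^-2) = 1.83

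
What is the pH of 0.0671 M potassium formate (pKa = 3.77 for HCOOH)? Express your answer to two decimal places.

pH = 8.30

HCOO- is the conjugate base of the weak acid HCOOH.
Ka = 10^(−3.77) = 1.70 × 10^-4
Kb = Kw/Ka = 1.0×10^-14 / 1.70 × 10^-4 = 5.88 × 10^-11
From the ICE table, Kb = x²/(0.0671 − x) = 5.88 × 10^-11.
Neglecting x in the denominator: x = √(5.88 × 10^-11 × 0.0671) = 1.99 × 10^-6 M
pOH = −log(1.99 × 10^-6) = 5.70; pH = 14.00 − 5.70 = 8.30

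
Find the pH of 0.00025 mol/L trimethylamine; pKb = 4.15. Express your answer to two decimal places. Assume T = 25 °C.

pH = 10.01

(CH3)3N + H2O ⇌ (CH3)3NH+ + OH-
Kb = 10^(−4.15) = 7.08 × 10^-5
Let x = [OH-] at equilibrium. Kb = x²/(0.00025 − x).
x is not negligible relative to C₀; solve x² + 7.08e-05·x − 1.77e-08 = 0.
x = (−Kb + √(Kb² + 4·Kb·C₀))/2 = 1.02 × 10^-4 M
pOH = −log(1.02 × 10^-4) = 3.99; pH = 14.00 − 3.99 = 10.01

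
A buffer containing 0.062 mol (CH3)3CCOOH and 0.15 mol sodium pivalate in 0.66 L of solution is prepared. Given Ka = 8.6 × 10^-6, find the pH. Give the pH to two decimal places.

pH = 5.45

pKa = −log(8.6 × 10^-6) = 5.066
Henderson–Hasselbalch: pH = pKa + log([(CH3)3CCOO-]/[(CH3)3CCOOH]) = 5.066 + log(0.15/0.062)
pH = 5.066 + (+0.384) = 5.45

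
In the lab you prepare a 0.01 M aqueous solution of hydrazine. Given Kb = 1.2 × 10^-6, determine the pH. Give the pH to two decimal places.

pH = 10.04

N2H4 + H2O ⇌ N2H5+ + OH-
From the ICE table, Kb = x²/(0.01 − x) = 1.2 × 10^-6.
Assume x ≪ 0.01: x ≈ √(1.2 × 10^-6 × 0.01) = 1.10 × 10^-4 M
(x/C₀ = 1.1% < 5%, so the approximation holds.)
pOH = 3.96, so pH = 14.00 − pOH = 10.04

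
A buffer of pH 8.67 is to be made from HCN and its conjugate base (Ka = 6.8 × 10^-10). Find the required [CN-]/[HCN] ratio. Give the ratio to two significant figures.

ratio = 0.32

pKa = -log(6.8 × 10^-10) = 9.167
pH = pKa + log(r) ⇒ log(r) = 8.67 − 9.167 = -0.497
r = [CN-]/[HCN] = 10^(-0.497) = 0.318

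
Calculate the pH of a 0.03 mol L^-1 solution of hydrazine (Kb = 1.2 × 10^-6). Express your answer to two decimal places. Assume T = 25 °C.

N2H4 + H2O ⇌ N2H5+ + OH-
Let x = [OH-] at equilibrium. Kb = x²/(0.03 − x).
Assume x ≪ 0.03: x ≈ √(1.2 × 10^-6 × 0.03) = 1.90 × 10^-4 M
pOH = −log(1.90 × 10^-4) = 3.72; pH = 14.00 − 3.72 = 10.28

pH = 10.28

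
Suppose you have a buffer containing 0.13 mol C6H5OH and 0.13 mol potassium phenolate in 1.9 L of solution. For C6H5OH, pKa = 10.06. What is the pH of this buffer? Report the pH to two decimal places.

pH = 10.06

Using pH = pKa + log([base]/[acid]) with [base]/[acid] = 0.13/0.13:
pH = 10.06 + (+0.000) = 10.06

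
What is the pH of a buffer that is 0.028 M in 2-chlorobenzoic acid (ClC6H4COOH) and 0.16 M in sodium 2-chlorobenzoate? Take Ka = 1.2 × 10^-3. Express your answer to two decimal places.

pH = 3.68

pKa = −log(1.2 × 10^-3) = 2.921
Using pH = pKa + log([base]/[acid]) with [base]/[acid] = 0.16/0.028:
pH = 2.921 + (+0.757) = 3.68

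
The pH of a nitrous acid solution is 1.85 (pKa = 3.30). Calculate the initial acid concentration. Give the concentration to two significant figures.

[H+] = 10^(-1.85) = 1.41 × 10^-2 M = x
Ka = 10^(−3.30) = 5.01 × 10^-4
Ka = x²/(C₀ − x) ⇒ C₀ = x + x²/Ka
C₀ = 1.41 × 10^-2 + (1.41 × 10^-2)²/(5.01 × 10^-4) = 4.11 × 10^-1 M

C₀ = 4.1 × 10^-1 M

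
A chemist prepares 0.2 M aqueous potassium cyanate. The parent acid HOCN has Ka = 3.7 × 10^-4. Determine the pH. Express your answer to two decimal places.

OCN- is the conjugate base of the weak acid HOCN.
Kb = Kw/Ka = 1.0×10^-14 / 3.7 × 10^-4 = 2.70 × 10^-11
From the ICE table, Kb = [OH-]²/(0.2 − [OH-]) = 2.70 × 10^-11.
Assume [OH-] ≪ 0.2: [OH-] ≈ √(2.70 × 10^-11 × 0.2) = 2.32 × 10^-6 M
Check: 0.0012% ionized — well under 5%, approximation valid.
pOH = 5.63, so pH = 14.00 − pOH = 8.37

pH = 8.37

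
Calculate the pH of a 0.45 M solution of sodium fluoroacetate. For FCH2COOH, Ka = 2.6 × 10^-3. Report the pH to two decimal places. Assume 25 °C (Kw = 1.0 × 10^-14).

FCH2COO- is the conjugate base of the weak acid FCH2COOH.
Kb = Kw/Ka = 1.0×10^-14 / 2.6 × 10^-3 = 3.85 × 10^-12
From the ICE table, Kb = [OH-]²/(0.45 − [OH-]) = 3.85 × 10^-12.
Assume [OH-] ≪ 0.45: [OH-] ≈ √(3.85 × 10^-12 × 0.45) = 1.32 × 10^-6 M
Check: 0.00029% ionized — well under 5%, approximation valid.
pOH = −log(1.32 × 10^-6) = 5.88; pH = 14.00 − 5.88 = 8.12

pH = 8.12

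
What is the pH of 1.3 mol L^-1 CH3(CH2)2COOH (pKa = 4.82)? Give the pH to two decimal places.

pH = 2.35

CH3(CH2)2COOH ⇌ CH3(CH2)2COO- + H+
Ka = 10^(−4.82) = 1.51 × 10^-5
Let x = [H+] at equilibrium. Ka = x²/(1.3 − x).
Assume x ≪ 1.3: x ≈ √(1.51 × 10^-5 × 1.3) = 4.43 × 10^-3 M
Check: 0.34% ionized — well under 5%, approximation valid.
pH = −log[H+] = −log(4.43 × 10^-3) = 2.35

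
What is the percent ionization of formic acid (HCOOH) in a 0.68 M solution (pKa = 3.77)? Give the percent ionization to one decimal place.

HCOOH ⇌ HCOO- + H+; let x = [H+] at equilibrium.
Ka = 10^(−3.77) = 1.70 × 10^-4
x ≈ √(Ka·C₀) = √(1.70 × 10^-4 × 0.68) = 1.08 × 10^-2 M
% ionization = x/C₀ × 100% = 1.08 × 10^-2/0.68 × 100% = 1.6%

1.6%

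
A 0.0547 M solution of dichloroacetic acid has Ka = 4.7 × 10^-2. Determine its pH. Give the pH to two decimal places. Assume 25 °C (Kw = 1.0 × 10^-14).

pH = 1.49

Cl2CHCOOH ⇌ Cl2CHCOO- + H+
Ka = [H+]²/(0.0547 − [H+]) = 4.7 × 10^-2
[H+] is not negligible relative to C₀; solve [H+]² + 0.047·[H+] − 0.00257 = 0.
[H+] = (−Ka + √(Ka² + 4·Ka·C₀))/2 = 3.24 × 10^-2 M
pH = −log(3.24 × 10^-2) = 1.49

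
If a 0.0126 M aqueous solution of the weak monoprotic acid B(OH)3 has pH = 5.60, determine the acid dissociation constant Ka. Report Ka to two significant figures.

Ka = 5.0 × 10^-10

[H+] = 10^(-5.60) = 2.51 × 10^-6 M
At equilibrium [HA] = 0.0126 − 2.51 × 10^-6 = 1.26 × 10^-2 M
Ka = [H+][A-]/[HA] = (2.51 × 10^-6)² / 1.26 × 10^-2 = 5.0 × 10^-10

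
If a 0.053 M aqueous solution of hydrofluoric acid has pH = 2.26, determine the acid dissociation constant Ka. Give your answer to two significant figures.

Ka = 6.4 × 10^-4

[H+] = 10^(-2.26) = 5.50 × 10^-3 M
At equilibrium [HA] = 0.053 − 5.50 × 10^-3 = 4.75 × 10^-2 M
Ka = [H+][A-]/[HA] = (5.50 × 10^-3)² / 4.75 × 10^-2 = 6.4 × 10^-4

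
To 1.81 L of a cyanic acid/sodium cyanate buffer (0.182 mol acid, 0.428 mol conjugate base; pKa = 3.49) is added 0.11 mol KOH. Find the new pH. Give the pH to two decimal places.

pH = 4.36

After neutralization: n(HOCN) = 0.072 mol, n(OCN-) = 0.538 mol.
Henderson–Hasselbalch with mole ratio 0.538/0.072: pH = 3.49 + (+0.873)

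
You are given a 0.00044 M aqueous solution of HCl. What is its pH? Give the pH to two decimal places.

HCl is a strong acid and dissociates completely, so [H+] = 0.00044 M.
pH = -log(0.00044) = 3.36

pH = 3.36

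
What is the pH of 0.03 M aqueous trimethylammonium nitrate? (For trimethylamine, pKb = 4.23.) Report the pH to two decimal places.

pH = 5.65

(CH3)3NH+ is the conjugate acid of the weak base (CH3)3N.
Kb = 10^(−4.23) = 5.89 × 10^-5
Ka = Kw/Kb = 1.0×10^-14 / 5.89 × 10^-5 = 1.70 × 10^-10
From the ICE table, Ka = x²/(0.03 − x) = 1.70 × 10^-10.
Neglecting x in the denominator: x = √(1.70 × 10^-10 × 0.03) = 2.26 × 10^-6 M
(x/C₀ = 0.0075% < 5%, so the approximation holds.)
pH = −log(2.26 × 10^-6) = 5.65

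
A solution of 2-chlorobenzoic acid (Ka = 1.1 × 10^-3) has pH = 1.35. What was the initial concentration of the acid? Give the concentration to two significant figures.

C₀ = 1.9 M

[H+] = 10^(-1.35) = 4.47 × 10^-2 M = x
Ka = x²/(C₀ − x) ⇒ C₀ = x + x²/Ka
C₀ = 4.47 × 10^-2 + (4.47 × 10^-2)²/(1.1 × 10^-3) = 1.86 M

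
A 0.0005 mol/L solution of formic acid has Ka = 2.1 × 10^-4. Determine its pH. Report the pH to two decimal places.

HCOOH ⇌ HCOO- + H+
From the ICE table, Ka = x²/(0.0005 − x) = 2.1 × 10^-4.
Here C₀/Ka ≈ 2.38, so the small-x approximation fails. Use the quadratic:
x = [−0.00021 + √(0.00021² + 4.2e-07)]/2 = 2.36 × 10^-4 M
pH = −log(2.36 × 10^-4) = 3.63

pH = 3.63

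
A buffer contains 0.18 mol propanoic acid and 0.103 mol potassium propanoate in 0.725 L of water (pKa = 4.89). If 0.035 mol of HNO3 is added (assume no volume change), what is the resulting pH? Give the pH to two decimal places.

Added H+ converts CH3CH2COO- to CH3CH2COOH: CH3CH2COOH → 0.215 mol, CH3CH2COO- → 0.068 mol.
pH = pKa + log([A⁻]/[HA]) = 4.89 + log(0.068/0.215) = 4.89 -0.500

pH = 4.39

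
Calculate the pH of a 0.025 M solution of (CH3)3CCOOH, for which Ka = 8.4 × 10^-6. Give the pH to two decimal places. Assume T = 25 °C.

(CH3)3CCOOH ⇌ (CH3)3CCOO- + H+
Ka = x²/(0.025 − x) = 8.4 × 10^-6
Neglecting x in the denominator: x = √(8.4 × 10^-6 × 0.025) = 4.58 × 10^-4 M
Check: 1.8% ionized — well under 5%, approximation valid.
pH = −log(4.58 × 10^-4) = 3.34

pH = 3.34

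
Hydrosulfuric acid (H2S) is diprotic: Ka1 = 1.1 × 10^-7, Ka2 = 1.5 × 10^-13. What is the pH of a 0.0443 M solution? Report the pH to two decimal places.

pH = 4.16

Since Ka1 ≫ Ka2, the first ionization dominates [H+].
Ka1 = x²/(0.0443 − x) = 1.1 × 10^-7
x ≈ √(1.1 × 10^-7 × 0.0443) = 6.98 × 10^-5 M
pH = −log(6.98 × 10^-5) = 4.16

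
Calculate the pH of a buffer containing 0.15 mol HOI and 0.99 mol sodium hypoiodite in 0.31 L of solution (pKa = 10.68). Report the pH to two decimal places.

Henderson–Hasselbalch: pH = pKa + log([OI-]/[HOI]) = 10.68 + log(0.99/0.15)
pH = 10.68 + (+0.820) = 11.50

pH = 11.50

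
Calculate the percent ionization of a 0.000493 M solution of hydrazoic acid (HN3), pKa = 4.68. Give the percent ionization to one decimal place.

18.6%

HN3 ⇌ N3- + H+; let x = [H+] at equilibrium.
Ka = 10^(−4.68) = 2.09 × 10^-5
Solve x² + 2.09e-05x − 1.03e-08 = 0 → x = 9.16 × 10^-5 M
Fraction ionized = 9.16 × 10^-5 / 0.000493 = 0.1858 → 18.6%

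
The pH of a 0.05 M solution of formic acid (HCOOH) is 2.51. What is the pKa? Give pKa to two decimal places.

[H+] = 10^(-2.51) = 3.09 × 10^-3 M
At equilibrium [HA] = 0.05 − 3.09 × 10^-3 = 4.69 × 10^-2 M
Ka = [H+][A-]/[HA] = (3.09 × 10^-3)² / 4.69 × 10^-2 = 2.04 × 10^-4
pKa = -log(2.04 × 10^-4) = 3.69

pKa = 3.69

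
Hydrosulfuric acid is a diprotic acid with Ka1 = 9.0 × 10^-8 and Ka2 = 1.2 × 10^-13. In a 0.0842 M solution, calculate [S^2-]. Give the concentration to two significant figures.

1.2 × 10^-13 M

First ionization gives [H+] ≈ [HS-] = 8.71 × 10^-5 M.
Second step: Ka2 = [H+][S^2-]/[HS-] ≈ [S^2-] (since [H+] ≈ [HS-]).
So [S^2-] ≈ Ka2.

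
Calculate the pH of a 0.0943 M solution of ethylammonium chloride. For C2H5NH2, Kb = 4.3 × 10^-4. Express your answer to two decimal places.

C2H5NH3+ is the conjugate acid of the weak base C2H5NH2.
Ka = Kw/Kb = 1.0×10^-14 / 4.3 × 10^-4 = 2.33 × 10^-11
From the ICE table, Ka = [H+]²/(0.0943 − [H+]) = 2.33 × 10^-11.
Since Ka ≪ C₀, [H+] ≈ √(Ka·C₀) = 1.48 × 10^-6 M.
pH = −log(1.48 × 10^-6) = 5.83

pH = 5.83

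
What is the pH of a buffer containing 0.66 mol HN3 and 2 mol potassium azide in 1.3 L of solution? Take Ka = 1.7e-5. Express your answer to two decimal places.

pH = 5.25

pKa = −log(1.7 × 10^-5) = 4.770
Using pH = pKa + log([base]/[acid]) with [base]/[acid] = 2/0.66:
pH = 4.770 + (+0.481) = 5.25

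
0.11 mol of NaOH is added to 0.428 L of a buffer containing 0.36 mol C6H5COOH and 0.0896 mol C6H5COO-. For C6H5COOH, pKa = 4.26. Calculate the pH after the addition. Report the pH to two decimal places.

pH = 4.16

OH- converts C6H5COOH to C6H5COO-: C6H5COOH → 0.25 mol, C6H5COO- → 0.2 mol.
pH = pKa + log([A⁻]/[HA]) = 4.26 + log(0.2/0.25) = 4.26 -0.097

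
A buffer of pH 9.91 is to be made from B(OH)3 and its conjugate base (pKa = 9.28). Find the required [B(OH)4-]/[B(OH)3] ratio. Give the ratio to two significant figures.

ratio = 4.3

pH = pKa + log(r) ⇒ log(r) = 9.91 − 9.28 = +0.63
r = [B(OH)4-]/[B(OH)3] = 10^(+0.63) = 4.27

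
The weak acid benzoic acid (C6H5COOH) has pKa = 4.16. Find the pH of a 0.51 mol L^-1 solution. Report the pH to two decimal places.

pH = 2.23

C6H5COOH ⇌ C6H5COO- + H+
Ka = 10^(−4.16) = 6.92 × 10^-5
Let x = [H+] at equilibrium. Ka = x²/(0.51 − x).
Assume x ≪ 0.51: x ≈ √(6.92 × 10^-5 × 0.51) = 5.94 × 10^-3 M
(x/C₀ = 1.2% < 5%, so the approximation holds.)
pH = −log[H+] = −log(5.94 × 10^-3) = 2.23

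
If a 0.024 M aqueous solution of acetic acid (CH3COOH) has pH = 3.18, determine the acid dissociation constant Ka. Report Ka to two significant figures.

Ka = 1.9 × 10^-5

[H+] = 10^(-3.18) = 6.61 × 10^-4 M
At equilibrium [HA] = 0.024 − 6.61 × 10^-4 = 2.33 × 10^-2 M
Ka = [H+][A-]/[HA] = (6.61 × 10^-4)² / 2.33 × 10^-2 = 1.9 × 10^-5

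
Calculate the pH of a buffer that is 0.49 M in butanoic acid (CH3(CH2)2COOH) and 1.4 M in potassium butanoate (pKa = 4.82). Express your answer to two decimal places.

pH = 5.28

Henderson–Hasselbalch: pH = pKa + log([CH3(CH2)2COO-]/[CH3(CH2)2COOH]) = 4.82 + log(1.4/0.49)
pH = 4.82 + (+0.456) = 5.28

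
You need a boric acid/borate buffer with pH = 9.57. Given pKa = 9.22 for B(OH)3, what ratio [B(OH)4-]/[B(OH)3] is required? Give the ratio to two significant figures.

ratio = 2.2

pH = pKa + log(r) ⇒ log(r) = 9.57 − 9.22 = +0.35
r = [B(OH)4-]/[B(OH)3] = 10^(+0.35) = 2.24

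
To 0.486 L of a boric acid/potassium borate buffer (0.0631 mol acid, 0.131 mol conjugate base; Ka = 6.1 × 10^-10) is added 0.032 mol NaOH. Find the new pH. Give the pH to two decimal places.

OH- converts B(OH)3 to B(OH)4-: B(OH)3 → 0.0311 mol, B(OH)4- → 0.163 mol.
pKa = −log(6.1 × 10^-10) = 9.215
Henderson–Hasselbalch with mole ratio 0.163/0.0311: pH = 9.215 + (+0.719)

pH = 9.93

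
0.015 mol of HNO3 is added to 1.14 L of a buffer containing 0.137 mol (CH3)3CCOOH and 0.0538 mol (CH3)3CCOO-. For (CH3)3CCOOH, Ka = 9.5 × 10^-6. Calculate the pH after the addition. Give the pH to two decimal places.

After neutralization: n((CH3)3CCOOH) = 0.152 mol, n((CH3)3CCOO-) = 0.0388 mol.
pKa = −log(9.5 × 10^-6) = 5.022
pH = pKa + log(n_(CH3)3CCOO-/n_(CH3)3CCOOH) = 5.022 + log(0.0388/0.152) = 5.022 + (-0.593)

pH = 4.43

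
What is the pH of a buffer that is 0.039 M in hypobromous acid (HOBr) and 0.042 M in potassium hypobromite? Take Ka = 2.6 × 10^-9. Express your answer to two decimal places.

pH = 8.62

pKa = −log(2.6 × 10^-9) = 8.585
Using pH = pKa + log([base]/[acid]) with [base]/[acid] = 0.042/0.039:
pH = 8.585 + (+0.032) = 8.62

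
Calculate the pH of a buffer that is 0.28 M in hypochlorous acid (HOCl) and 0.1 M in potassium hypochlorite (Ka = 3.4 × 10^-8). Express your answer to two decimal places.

pH = 7.02

pKa = −log(3.4 × 10^-8) = 7.469
pH = pKa + log([A⁻]/[HA]) = 7.469 + log(0.1/0.28)
pH = 7.469 + (-0.447) = 7.02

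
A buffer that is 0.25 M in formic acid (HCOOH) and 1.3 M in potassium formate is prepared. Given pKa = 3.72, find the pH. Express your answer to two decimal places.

pH = pKa + log([A⁻]/[HA]) = 3.72 + log(1.3/0.25)
pH = 3.72 + (+0.716) = 4.44

pH = 4.44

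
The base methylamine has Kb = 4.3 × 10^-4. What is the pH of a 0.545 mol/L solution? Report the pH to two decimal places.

CH3NH2 + H2O ⇌ CH3NH3+ + OH-
From the ICE table, Kb = [OH-]²/(0.545 − [OH-]) = 4.3 × 10^-4.
Assume [OH-] ≪ 0.545: [OH-] ≈ √(4.3 × 10^-4 × 0.545) = 1.53 × 10^-2 M
pOH = 1.82, so pH = 14.00 − pOH = 12.18

pH = 12.18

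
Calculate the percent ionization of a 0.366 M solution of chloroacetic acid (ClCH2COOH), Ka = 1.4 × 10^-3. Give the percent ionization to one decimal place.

ClCH2COOH ⇌ ClCH2COO- + H+; let x = [H+] at equilibrium.
Solve x² + 0.0014x − 0.000512 = 0 → x = 2.19 × 10^-2 M
Fraction ionized = 2.19 × 10^-2 / 0.366 = 0.0598 → 6.0%

6.0%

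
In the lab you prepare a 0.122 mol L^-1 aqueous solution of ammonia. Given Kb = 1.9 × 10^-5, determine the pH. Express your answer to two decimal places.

NH3 + H2O ⇌ NH4+ + OH-
Kb = x²/(0.122 − x) = 1.9 × 10^-5
Since Kb ≪ C₀, x ≈ √(Kb·C₀) = 1.52 × 10^-3 M.
pOH = 2.82, so pH = 14.00 − pOH = 11.18

pH = 11.18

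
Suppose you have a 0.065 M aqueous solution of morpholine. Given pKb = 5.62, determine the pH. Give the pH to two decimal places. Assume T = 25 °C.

C4H8ONH + H2O ⇌ C4H8ONH2+ + OH-
Kb = 10^(−5.62) = 2.40 × 10^-6
Let x = [OH-] at equilibrium. Kb = x²/(0.065 − x).
Since Kb ≪ C₀, x ≈ √(Kb·C₀) = 3.95 × 10^-4 M.
(x/C₀ = 0.61% < 5%, so the approximation holds.)
pOH = 3.40, so pH = 14.00 − pOH = 10.60

pH = 10.60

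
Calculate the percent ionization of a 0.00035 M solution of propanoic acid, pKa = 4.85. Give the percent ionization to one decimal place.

18.2%

CH3CH2COOH ⇌ CH3CH2COO- + H+; let x = [H+] at equilibrium.
Ka = 10^(−4.85) = 1.41 × 10^-5
Ka = x²/(C₀ − x); solving the quadratic gives x = 6.36 × 10^-5 M.
Fraction ionized = 6.36 × 10^-5 / 0.00035 = 0.1817 → 18.2%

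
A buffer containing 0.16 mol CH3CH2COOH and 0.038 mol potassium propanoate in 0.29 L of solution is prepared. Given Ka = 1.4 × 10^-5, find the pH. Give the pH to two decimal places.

pH = 4.23

pKa = −log(1.4 × 10^-5) = 4.854
Henderson–Hasselbalch: pH = pKa + log([CH3CH2COO-]/[CH3CH2COOH]) = 4.854 + log(0.038/0.16)
pH = 4.854 + (-0.624) = 4.23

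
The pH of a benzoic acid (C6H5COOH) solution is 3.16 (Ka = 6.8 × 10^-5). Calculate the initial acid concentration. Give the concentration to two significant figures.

[H+] = 10^(-3.16) = 6.92 × 10^-4 M = x
Ka = x²/(C₀ − x) ⇒ C₀ = x + x²/Ka
C₀ = 6.92 × 10^-4 + (6.92 × 10^-4)²/(6.8 × 10^-5) = 7.73 × 10^-3 M

C₀ = 7.7 × 10^-3 M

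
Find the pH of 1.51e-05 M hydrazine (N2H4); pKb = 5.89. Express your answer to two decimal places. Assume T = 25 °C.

pH = 8.58

N2H4 + H2O ⇌ N2H5+ + OH-
Kb = 10^(−5.89) = 1.29 × 10^-6
From the ICE table, Kb = x²/(1.51e-05 − x) = 1.29 × 10^-6.
The 5% rule fails; solving x² + Kb·x − Kb·C₀ = 0 exactly:
x = (−Kb + √(Kb² + 4·Kb·C₀))/2 = 3.82 × 10^-6 M
pOH = 5.42, so pH = 14.00 − pOH = 8.58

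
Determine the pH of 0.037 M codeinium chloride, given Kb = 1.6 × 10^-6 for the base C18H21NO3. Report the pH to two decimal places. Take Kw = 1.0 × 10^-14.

pH = 4.82

C18H22NO3+ is the conjugate acid of the weak base C18H21NO3.
Ka = Kw/Kb = 1.0×10^-14 / 1.6 × 10^-6 = 6.25 × 10^-9
Let x = [H+] at equilibrium. Ka = x²/(0.037 − x).
Assume x ≪ 0.037: x ≈ √(6.25 × 10^-9 × 0.037) = 1.52 × 10^-5 M
Check: 0.041% ionized — well under 5%, approximation valid.
pH = −log[H+] = −log(1.52 × 10^-5) = 4.82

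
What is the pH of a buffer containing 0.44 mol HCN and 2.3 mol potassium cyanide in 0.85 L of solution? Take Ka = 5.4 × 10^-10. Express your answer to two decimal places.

pKa = −log(5.4 × 10^-10) = 9.268
Henderson–Hasselbalch: pH = pKa + log([CN-]/[HCN]) = 9.268 + log(2.3/0.44)
pH = 9.268 + (+0.718) = 9.99

pH = 9.99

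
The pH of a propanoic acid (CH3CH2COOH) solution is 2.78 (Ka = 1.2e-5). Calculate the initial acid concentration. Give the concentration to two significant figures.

C₀ = 2.3 × 10^-1 M

[H+] = 10^(-2.78) = 1.66 × 10^-3 M = x
Ka = x²/(C₀ − x) ⇒ C₀ = x + x²/Ka
C₀ = 1.66 × 10^-3 + (1.66 × 10^-3)²/(1.2 × 10^-5) = 2.31 × 10^-1 M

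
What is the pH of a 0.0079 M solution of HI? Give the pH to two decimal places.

HI is a strong acid and dissociates completely, so [H+] = 0.0079 M.
pH = -log(0.0079) = 2.10

pH = 2.10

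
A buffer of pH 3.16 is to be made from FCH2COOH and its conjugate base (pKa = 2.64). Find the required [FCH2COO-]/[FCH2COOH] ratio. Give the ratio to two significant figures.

ratio = 3.3

pH = pKa + log(r) ⇒ log(r) = 3.16 − 2.64 = +0.52
r = [FCH2COO-]/[FCH2COOH] = 10^(+0.52) = 3.31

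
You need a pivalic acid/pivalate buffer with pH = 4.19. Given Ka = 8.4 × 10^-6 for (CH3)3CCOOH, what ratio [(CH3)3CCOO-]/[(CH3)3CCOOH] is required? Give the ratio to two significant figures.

pKa = -log(8.4 × 10^-6) = 5.076
pH = pKa + log(r) ⇒ log(r) = 4.19 − 5.076 = -0.886
r = [(CH3)3CCOO-]/[(CH3)3CCOOH] = 10^(-0.886) = 0.13

ratio = 0.13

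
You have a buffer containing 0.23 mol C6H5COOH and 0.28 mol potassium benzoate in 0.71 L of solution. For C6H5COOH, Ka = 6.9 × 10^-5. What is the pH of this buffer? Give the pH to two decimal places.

pKa = −log(6.9 × 10^-5) = 4.161
Using pH = pKa + log([base]/[acid]) with [base]/[acid] = 0.28/0.23:
pH = 4.161 + (+0.085) = 4.25

pH = 4.25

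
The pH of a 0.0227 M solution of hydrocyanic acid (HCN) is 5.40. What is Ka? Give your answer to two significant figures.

Ka = 7.0 × 10^-10

[H+] = 10^(-5.40) = 3.98 × 10^-6 M
At equilibrium [HA] = 0.0227 − 3.98 × 10^-6 = 2.27 × 10^-2 M
Ka = [H+][A-]/[HA] = (3.98 × 10^-6)² / 2.27 × 10^-2 = 7.0 × 10^-10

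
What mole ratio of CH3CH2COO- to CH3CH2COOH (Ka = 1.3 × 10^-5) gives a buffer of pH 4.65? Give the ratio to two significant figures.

pKa = -log(1.3 × 10^-5) = 4.886
pH = pKa + log(r) ⇒ log(r) = 4.65 − 4.886 = -0.236
r = [CH3CH2COO-]/[CH3CH2COOH] = 10^(-0.236) = 0.581

ratio = 0.58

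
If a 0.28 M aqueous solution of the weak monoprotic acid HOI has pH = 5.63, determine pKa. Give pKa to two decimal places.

[H+] = 10^(-5.63) = 2.34 × 10^-6 M
At equilibrium [HA] = 0.28 − 2.34 × 10^-6 = 2.80 × 10^-1 M
Ka = [H+][A-]/[HA] = (2.34 × 10^-6)² / 2.80 × 10^-1 = 1.96 × 10^-11
pKa = -log(1.96 × 10^-11) = 10.71

pKa = 10.71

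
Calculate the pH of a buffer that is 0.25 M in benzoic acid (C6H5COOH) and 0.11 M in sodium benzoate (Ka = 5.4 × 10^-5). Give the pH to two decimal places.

pKa = −log(5.4 × 10^-5) = 4.268
Using pH = pKa + log([base]/[acid]) with [base]/[acid] = 0.11/0.25:
pH = 4.268 + (-0.357) = 3.91

pH = 3.91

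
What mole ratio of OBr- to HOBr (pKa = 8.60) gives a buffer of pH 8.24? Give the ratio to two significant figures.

pH = pKa + log(r) ⇒ log(r) = 8.24 − 8.60 = -0.36
r = [OBr-]/[HOBr] = 10^(-0.36) = 0.437

ratio = 0.44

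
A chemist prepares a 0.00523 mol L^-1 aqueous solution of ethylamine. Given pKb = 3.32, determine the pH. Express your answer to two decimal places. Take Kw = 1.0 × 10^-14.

pH = 11.13

C2H5NH2 + H2O ⇌ C2H5NH3+ + OH-
Kb = 10^(−3.32) = 4.79 × 10^-4
Kb = x²/(0.00523 − x) = 4.79 × 10^-4
x is not negligible relative to C₀; solve x² + 0.000479·x − 2.51e-06 = 0.
x = [−0.000479 + √(0.000479² + 1e-05)]/2 = 1.36 × 10^-3 M
pOH = 2.87, so pH = 14.00 − pOH = 11.13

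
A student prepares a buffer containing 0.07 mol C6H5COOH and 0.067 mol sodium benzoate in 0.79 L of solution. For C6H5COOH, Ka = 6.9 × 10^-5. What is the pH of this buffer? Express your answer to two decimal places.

pH = 4.14

pKa = −log(6.9 × 10^-5) = 4.161
Henderson–Hasselbalch: pH = pKa + log([C6H5COO-]/[C6H5COOH]) = 4.161 + log(0.067/0.07)
pH = 4.161 + (-0.019) = 4.14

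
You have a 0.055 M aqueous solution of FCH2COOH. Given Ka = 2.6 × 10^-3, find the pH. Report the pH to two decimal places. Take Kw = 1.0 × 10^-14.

FCH2COOH ⇌ FCH2COO- + H+
From the ICE table, Ka = [H+]²/(0.055 − [H+]) = 2.6 × 10^-3.
[H+] is not negligible relative to C₀; solve [H+]² + 0.0026·[H+] − 0.000143 = 0.
[H+] = [−0.0026 + √(0.0026² + 0.000572)]/2 = 1.07 × 10^-2 M
pH = −log[H+] = −log(1.07 × 10^-2) = 1.97

pH = 1.97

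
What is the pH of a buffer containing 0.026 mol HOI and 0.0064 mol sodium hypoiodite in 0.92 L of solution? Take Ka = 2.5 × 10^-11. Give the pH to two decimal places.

pH = 9.99

pKa = −log(2.5 × 10^-11) = 10.602
Henderson–Hasselbalch: pH = pKa + log([OI-]/[HOI]) = 10.602 + log(0.0064/0.026)
pH = 10.602 + (-0.609) = 9.99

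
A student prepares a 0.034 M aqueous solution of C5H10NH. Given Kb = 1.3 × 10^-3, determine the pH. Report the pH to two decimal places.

C5H10NH + H2O ⇌ C5H10NH2+ + OH-
From the ICE table, Kb = x²/(0.034 − x) = 1.3 × 10^-3.
The 5% rule fails; solving x² + Kb·x − Kb·C₀ = 0 exactly:
x = [−0.0013 + √(0.0013² + 0.000177)]/2 = 6.03 × 10^-3 M
pOH = −log(6.03 × 10^-3) = 2.22; pH = 14.00 − 2.22 = 11.78

pH = 11.78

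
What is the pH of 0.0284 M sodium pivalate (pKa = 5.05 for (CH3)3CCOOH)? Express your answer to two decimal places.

(CH3)3CCOO- is the conjugate base of the weak acid (CH3)3CCOOH.
Ka = 10^(−5.05) = 8.91 × 10^-6
Kb = Kw/Ka = 1.0×10^-14 / 8.91 × 10^-6 = 1.12 × 10^-9
Kb = [OH-]²/(0.0284 − [OH-]) = 1.12 × 10^-9
Since Kb ≪ C₀, [OH-] ≈ √(Kb·C₀) = 5.64 × 10^-6 M.
([OH-]/C₀ = 0.02% < 5%, so the approximation holds.)
pOH = 5.25, so pH = 14.00 − pOH = 8.75

pH = 8.75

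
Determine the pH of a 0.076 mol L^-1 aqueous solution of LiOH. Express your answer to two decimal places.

LiOH is a strong base; [OH-] = 0.076 M.
pOH = -log(0.076) = 1.12
pH = 14.00 - 1.12 = 12.88

pH = 12.88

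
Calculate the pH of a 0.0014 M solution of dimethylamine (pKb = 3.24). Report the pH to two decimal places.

(CH3)2NH + H2O ⇌ (CH3)2NH2+ + OH-
Kb = 10^(−3.24) = 5.75 × 10^-4
From the ICE table, Kb = [OH-]²/(0.0014 − [OH-]) = 5.75 × 10^-4.
Here C₀/Kb ≈ 2.43, so the small-[OH-] approximation fails. Use the quadratic:
[OH-] = (−Kb + √(Kb² + 4·Kb·C₀))/2 = 6.55 × 10^-4 M
pOH = −log(6.55 × 10^-4) = 3.18; pH = 14.00 − 3.18 = 10.82

pH = 10.82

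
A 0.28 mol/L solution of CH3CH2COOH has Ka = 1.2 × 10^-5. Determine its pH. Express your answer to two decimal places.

CH3CH2COOH ⇌ CH3CH2COO- + H+
From the ICE table, Ka = [H+]²/(0.28 − [H+]) = 1.2 × 10^-5.
Assume [H+] ≪ 0.28: [H+] ≈ √(1.2 × 10^-5 × 0.28) = 1.83 × 10^-3 M
pH = −log[H+] = −log(1.83 × 10^-3) = 2.74

pH = 2.74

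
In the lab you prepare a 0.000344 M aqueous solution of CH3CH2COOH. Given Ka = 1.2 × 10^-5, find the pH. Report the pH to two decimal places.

CH3CH2COOH ⇌ CH3CH2COO- + H+
Let x = [H+] at equilibrium. Ka = x²/(0.000344 − x).
The 5% rule fails; solving x² + Ka·x − Ka·C₀ = 0 exactly:
x = (−Ka + √(Ka² + 4·Ka·C₀))/2 = 5.85 × 10^-5 M
pH = −log(5.85 × 10^-5) = 4.23

pH = 4.23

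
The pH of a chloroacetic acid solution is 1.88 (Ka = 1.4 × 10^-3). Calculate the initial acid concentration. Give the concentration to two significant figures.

C₀ = 1.4 × 10^-1 M

[H+] = 10^(-1.88) = 1.32 × 10^-2 M = x
Ka = x²/(C₀ − x) ⇒ C₀ = x + x²/Ka
C₀ = 1.32 × 10^-2 + (1.32 × 10^-2)²/(1.4 × 10^-3) = 1.38 × 10^-1 M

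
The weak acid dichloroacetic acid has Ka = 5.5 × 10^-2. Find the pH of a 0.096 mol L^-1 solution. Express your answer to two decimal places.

pH = 1.30

Cl2CHCOOH ⇌ Cl2CHCOO- + H+
From the ICE table, Ka = [H+]²/(0.096 − [H+]) = 5.5 × 10^-2.
The 5% rule fails; solving [H+]² + Ka·[H+] − Ka·C₀ = 0 exactly:
[H+] = (−Ka + √(Ka² + 4·Ka·C₀))/2 = 5.02 × 10^-2 M
pH = −log(5.02 × 10^-2) = 1.30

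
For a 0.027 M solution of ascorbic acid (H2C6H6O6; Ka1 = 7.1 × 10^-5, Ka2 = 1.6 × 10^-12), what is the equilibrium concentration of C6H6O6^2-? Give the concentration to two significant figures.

First ionization gives [H+] ≈ [HC6H6O6-] = 1.35 × 10^-3 M.
Second step: Ka2 = [H+][C6H6O6^2-]/[HC6H6O6-] ≈ [C6H6O6^2-] (since [H+] ≈ [HC6H6O6-]).
So [C6H6O6^2-] ≈ Ka2.

1.6 × 10^-12 M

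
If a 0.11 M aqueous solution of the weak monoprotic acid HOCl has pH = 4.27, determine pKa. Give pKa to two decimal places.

pKa = 7.58

[H+] = 10^(-4.27) = 5.37 × 10^-5 M
At equilibrium [HA] = 0.11 − 5.37 × 10^-5 = 1.10 × 10^-1 M
Ka = [H+][A-]/[HA] = (5.37 × 10^-5)² / 1.10 × 10^-1 = 2.62 × 10^-8
pKa = -log(2.62 × 10^-8) = 7.58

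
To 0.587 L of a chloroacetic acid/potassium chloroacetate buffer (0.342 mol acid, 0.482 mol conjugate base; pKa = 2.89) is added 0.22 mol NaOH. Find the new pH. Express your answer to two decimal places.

OH- converts ClCH2COOH to ClCH2COO-: ClCH2COOH → 0.122 mol, ClCH2COO- → 0.702 mol.
Henderson–Hasselbalch with mole ratio 0.702/0.122: pH = 2.89 + (+0.760)

pH = 3.65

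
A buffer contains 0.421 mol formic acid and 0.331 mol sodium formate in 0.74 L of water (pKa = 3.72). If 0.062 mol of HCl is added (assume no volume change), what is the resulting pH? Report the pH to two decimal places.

Added H+ converts HCOO- to HCOOH: HCOOH → 0.483 mol, HCOO- → 0.269 mol.
pH = pKa + log(n_HCOO-/n_HCOOH) = 3.72 + log(0.269/0.483) = 3.72 + (-0.254)

pH = 3.47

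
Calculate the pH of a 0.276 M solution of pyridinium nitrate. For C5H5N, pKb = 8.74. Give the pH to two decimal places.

pH = 2.91

C5H5NH+ is the conjugate acid of the weak base C5H5N.
Kb = 10^(−8.74) = 1.82 × 10^-9
Ka = Kw/Kb = 1.0×10^-14 / 1.82 × 10^-9 = 5.49 × 10^-6
From the ICE table, Ka = [H+]²/(0.276 − [H+]) = 5.49 × 10^-6.
Since Ka ≪ C₀, [H+] ≈ √(Ka·C₀) = 1.23 × 10^-3 M.
pH = −log(1.23 × 10^-3) = 2.91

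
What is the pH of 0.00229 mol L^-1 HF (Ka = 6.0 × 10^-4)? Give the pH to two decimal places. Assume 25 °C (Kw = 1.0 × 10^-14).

pH = 3.04

HF ⇌ F- + H+
Let x = [H+] at equilibrium. Ka = x²/(0.00229 − x).
Here C₀/Ka ≈ 3.82, so the small-x approximation fails. Use the quadratic:
x = [−0.0006 + √(0.0006² + 5.5e-06)]/2 = 9.10 × 10^-4 M
pH = −log(9.10 × 10^-4) = 3.04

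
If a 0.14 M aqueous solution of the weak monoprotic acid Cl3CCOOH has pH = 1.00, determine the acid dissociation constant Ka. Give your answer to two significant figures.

[H+] = 10^(-1.00) = 1.00 × 10^-1 M
At equilibrium [HA] = 0.14 − 1.00 × 10^-1 = 4.00 × 10^-2 M
Ka = [H+][A-]/[HA] = (1.00 × 10^-1)² / 4.00 × 10^-2 = 2.5 × 10^-1

Ka = 2.5 × 10^-1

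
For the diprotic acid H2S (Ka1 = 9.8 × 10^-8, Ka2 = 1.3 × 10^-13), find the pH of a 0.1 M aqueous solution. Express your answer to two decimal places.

Ka1 ≫ Ka2, so treat the first dissociation as the only significant source of H+.
Ka1 = x²/(0.1 − x) = 9.8 × 10^-8
x ≈ √(9.8 × 10^-8 × 0.1) = 9.90 × 10^-5 M
pH = −log(9.90 × 10^-5) = 4.00

pH = 4.00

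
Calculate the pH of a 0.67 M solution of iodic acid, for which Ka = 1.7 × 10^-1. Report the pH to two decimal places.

pH = 0.58

HIO3 ⇌ IO3- + H+
Let x = [H+] at equilibrium. Ka = x²/(0.67 − x).
x is not negligible relative to C₀; solve x² + 0.17·x − 0.114 = 0.
x = [−0.17 + √(0.17² + 0.456)]/2 = 2.63 × 10^-1 M
pH = −log[H+] = −log(2.63 × 10^-1) = 0.58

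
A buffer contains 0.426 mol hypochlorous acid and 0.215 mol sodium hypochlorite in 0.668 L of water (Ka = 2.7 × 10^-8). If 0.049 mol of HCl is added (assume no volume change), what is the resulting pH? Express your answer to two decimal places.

pH = 7.11

Added H+ converts OCl- to HOCl: HOCl → 0.475 mol, OCl- → 0.166 mol.
pKa = −log(2.7 × 10^-8) = 7.569
pH = pKa + log(n_OCl-/n_HOCl) = 7.569 + log(0.166/0.475) = 7.569 + (-0.457)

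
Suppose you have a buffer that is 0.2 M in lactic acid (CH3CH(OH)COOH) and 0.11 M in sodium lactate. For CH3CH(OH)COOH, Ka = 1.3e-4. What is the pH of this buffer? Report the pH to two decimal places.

pKa = −log(1.3 × 10^-4) = 3.886
Using pH = pKa + log([base]/[acid]) with [base]/[acid] = 0.11/0.2:
pH = 3.886 + (-0.260) = 3.63

pH = 3.63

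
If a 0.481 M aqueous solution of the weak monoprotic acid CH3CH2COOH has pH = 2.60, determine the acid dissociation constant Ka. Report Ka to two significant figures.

Ka = 1.3 × 10^-5

[H+] = 10^(-2.60) = 2.51 × 10^-3 M
At equilibrium [HA] = 0.481 − 2.51 × 10^-3 = 4.78 × 10^-1 M
Ka = [H+][A-]/[HA] = (2.51 × 10^-3)² / 4.78 × 10^-1 = 1.3 × 10^-5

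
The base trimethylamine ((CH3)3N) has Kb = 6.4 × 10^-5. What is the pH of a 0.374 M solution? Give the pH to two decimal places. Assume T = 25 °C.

(CH3)3N + H2O ⇌ (CH3)3NH+ + OH-
Kb = x²/(0.374 − x) = 6.4 × 10^-5
Assume x ≪ 0.374: x ≈ √(6.4 × 10^-5 × 0.374) = 4.89 × 10^-3 M
pOH = −log(4.89 × 10^-3) = 2.31; pH = 14.00 − 2.31 = 11.69

pH = 11.69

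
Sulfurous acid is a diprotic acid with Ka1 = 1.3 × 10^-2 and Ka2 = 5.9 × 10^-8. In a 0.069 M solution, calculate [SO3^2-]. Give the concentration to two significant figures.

First ionization gives [H+] ≈ [HSO3-] = 2.41 × 10^-2 M.
Second step: Ka2 = [H+][SO3^2-]/[HSO3-] ≈ [SO3^2-] (since [H+] ≈ [HSO3-]).
So [SO3^2-] ≈ Ka2.

5.9 × 10^-8 M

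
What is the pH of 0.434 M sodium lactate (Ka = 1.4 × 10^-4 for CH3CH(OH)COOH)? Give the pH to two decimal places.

pH = 8.75

CH3CH(OH)COO- is the conjugate base of the weak acid CH3CH(OH)COOH.
Kb = Kw/Ka = 1.0×10^-14 / 1.4 × 10^-4 = 7.14 × 10^-11
Let x = [OH-] at equilibrium. Kb = x²/(0.434 − x).
Assume x ≪ 0.434: x ≈ √(7.14 × 10^-11 × 0.434) = 5.57 × 10^-6 M
pOH = −log(5.57 × 10^-6) = 5.25; pH = 14.00 − 5.25 = 8.75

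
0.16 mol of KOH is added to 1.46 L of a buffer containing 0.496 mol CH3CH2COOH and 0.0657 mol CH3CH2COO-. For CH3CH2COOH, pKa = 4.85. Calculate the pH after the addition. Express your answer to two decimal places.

pH = 4.68

After neutralization: n(CH3CH2COOH) = 0.336 mol, n(CH3CH2COO-) = 0.226 mol.
Henderson–Hasselbalch with mole ratio 0.226/0.336: pH = 4.85 + (-0.172)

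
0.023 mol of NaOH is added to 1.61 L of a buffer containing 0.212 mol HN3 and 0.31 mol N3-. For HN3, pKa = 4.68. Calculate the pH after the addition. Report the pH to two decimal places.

pH = 4.93

After neutralization: n(HN3) = 0.189 mol, n(N3-) = 0.333 mol.
pH = pKa + log([A⁻]/[HA]) = 4.68 + log(0.333/0.189) = 4.68 +0.246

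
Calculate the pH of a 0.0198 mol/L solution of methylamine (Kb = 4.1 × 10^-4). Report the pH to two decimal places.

CH3NH2 + H2O ⇌ CH3NH3+ + OH-
From the ICE table, Kb = [OH-]²/(0.0198 − [OH-]) = 4.1 × 10^-4.
[OH-] is not negligible relative to C₀; solve [OH-]² + 0.00041·[OH-] − 8.12e-06 = 0.
[OH-] = (−Kb + √(Kb² + 4·Kb·C₀))/2 = 2.65 × 10^-3 M
pOH = 2.58, so pH = 14.00 − pOH = 11.42

pH = 11.42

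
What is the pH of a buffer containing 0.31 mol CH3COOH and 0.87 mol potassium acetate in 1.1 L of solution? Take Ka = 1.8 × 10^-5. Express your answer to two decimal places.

pH = 5.19

pKa = −log(1.8 × 10^-5) = 4.745
Henderson–Hasselbalch: pH = pKa + log([CH3COO-]/[CH3COOH]) = 4.745 + log(0.87/0.31)
pH = 4.745 + (+0.448) = 5.19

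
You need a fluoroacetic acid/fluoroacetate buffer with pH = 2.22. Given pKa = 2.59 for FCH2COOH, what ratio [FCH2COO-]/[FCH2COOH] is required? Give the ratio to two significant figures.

pH = pKa + log(r) ⇒ log(r) = 2.22 − 2.59 = -0.37
r = [FCH2COO-]/[FCH2COOH] = 10^(-0.37) = 0.427

ratio = 0.43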